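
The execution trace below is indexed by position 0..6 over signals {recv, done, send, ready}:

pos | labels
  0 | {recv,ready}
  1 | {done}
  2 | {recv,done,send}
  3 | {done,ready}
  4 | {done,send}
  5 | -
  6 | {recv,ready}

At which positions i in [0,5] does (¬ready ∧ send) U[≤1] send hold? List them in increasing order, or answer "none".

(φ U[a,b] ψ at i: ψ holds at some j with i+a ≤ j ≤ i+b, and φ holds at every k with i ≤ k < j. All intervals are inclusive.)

Evaluate at each i in [0,5]:
  i=0: ✗ (no rhs in [0,1])
  i=1: ✗ (lhs fails at k=1 before rhs at j=2)
  i=2: ✓ (rhs at j=2)
  i=3: ✗ (lhs fails at k=3 before rhs at j=4)
  i=4: ✓ (rhs at j=4)
  i=5: ✗ (no rhs in [5,6])

2, 4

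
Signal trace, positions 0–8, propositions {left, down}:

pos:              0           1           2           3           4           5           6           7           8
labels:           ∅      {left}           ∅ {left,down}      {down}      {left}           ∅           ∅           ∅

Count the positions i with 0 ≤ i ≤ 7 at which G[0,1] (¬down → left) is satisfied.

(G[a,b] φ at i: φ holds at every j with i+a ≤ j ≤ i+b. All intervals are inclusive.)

Evaluate at each i in [0,7]:
  i=0: ✗ (fails at j=0)
  i=1: ✗ (fails at j=2)
  i=2: ✗ (fails at j=2)
  i=3: ✓ (all of [3,4])
  i=4: ✓ (all of [4,5])
  i=5: ✗ (fails at j=6)
  i=6: ✗ (fails at j=6)
  i=7: ✗ (fails at j=7)
Positions where it holds: {3, 4} → 2.

2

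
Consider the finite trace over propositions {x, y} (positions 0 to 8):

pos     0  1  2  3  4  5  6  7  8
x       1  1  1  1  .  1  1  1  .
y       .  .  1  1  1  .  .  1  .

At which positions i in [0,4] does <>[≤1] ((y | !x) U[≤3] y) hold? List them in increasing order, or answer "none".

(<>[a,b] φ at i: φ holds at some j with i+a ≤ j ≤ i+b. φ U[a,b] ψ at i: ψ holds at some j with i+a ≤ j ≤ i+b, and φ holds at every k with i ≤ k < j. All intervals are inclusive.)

1, 2, 3, 4

Evaluate at each i in [0,4]:
  i=0: ✗ (none in [0,1])
  i=1: ✓ (witness j=2)
  i=2: ✓ (witness j=2)
  i=3: ✓ (witness j=3)
  i=4: ✓ (witness j=4)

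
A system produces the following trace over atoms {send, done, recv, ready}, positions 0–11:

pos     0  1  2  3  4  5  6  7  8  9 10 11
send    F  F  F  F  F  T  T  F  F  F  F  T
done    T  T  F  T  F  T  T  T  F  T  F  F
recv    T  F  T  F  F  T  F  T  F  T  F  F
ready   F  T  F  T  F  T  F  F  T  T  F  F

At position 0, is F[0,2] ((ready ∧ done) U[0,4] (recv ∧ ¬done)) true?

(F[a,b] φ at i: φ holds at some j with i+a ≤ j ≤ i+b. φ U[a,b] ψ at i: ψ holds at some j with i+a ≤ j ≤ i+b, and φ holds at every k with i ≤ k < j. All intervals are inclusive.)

Check ((ready ∧ done) U[0,4] (recv ∧ ¬done)) at each j in [0,2]:
  j=0: fails
  j=1: holds
  j=2: holds
Found at j=1 → formula holds.

Holds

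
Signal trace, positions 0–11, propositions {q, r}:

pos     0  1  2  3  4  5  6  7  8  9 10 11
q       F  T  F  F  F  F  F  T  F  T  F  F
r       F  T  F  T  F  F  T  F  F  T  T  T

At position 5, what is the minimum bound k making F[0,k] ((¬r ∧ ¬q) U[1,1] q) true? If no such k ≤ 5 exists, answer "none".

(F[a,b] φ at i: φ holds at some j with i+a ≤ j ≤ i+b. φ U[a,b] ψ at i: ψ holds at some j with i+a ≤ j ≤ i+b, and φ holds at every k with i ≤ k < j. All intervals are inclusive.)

Scan j = 5,6,… for ((¬r ∧ ¬q) U[1,1] q):
  j=5: fails
  j=6: fails
  j=7: fails
  j=8: holds
First hit at j=8, so smallest k = 8-5 = 3.

3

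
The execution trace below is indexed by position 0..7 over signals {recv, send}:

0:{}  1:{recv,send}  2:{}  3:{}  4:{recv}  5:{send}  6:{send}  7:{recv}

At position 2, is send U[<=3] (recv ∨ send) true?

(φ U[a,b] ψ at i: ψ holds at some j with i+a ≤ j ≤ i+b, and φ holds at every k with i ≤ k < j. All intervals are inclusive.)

Need some j in [2,5] with (recv ∨ send), and send at every k in [2,j-1].
  j=2: (recv ∨ send) false.
  j=3: (recv ∨ send) false.
  j=4: (recv ∨ send) holds, but send fails at k=2 → not this j.
  j=5: (recv ∨ send) holds, but send fails at k=2 → not this j.
No j in the window works → until fails.

False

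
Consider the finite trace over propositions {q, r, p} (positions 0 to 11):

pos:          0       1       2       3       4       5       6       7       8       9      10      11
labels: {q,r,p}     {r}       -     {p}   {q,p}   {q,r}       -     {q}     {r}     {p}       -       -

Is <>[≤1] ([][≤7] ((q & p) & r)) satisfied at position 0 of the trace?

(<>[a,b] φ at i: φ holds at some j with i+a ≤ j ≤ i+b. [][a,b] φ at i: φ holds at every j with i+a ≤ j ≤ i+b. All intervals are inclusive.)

No

Check [][≤7] ((q & p) & r) at each j in [0,1]:
  j=0: fails at 1
  j=1: fails at 1
No position in the window satisfies it → formula fails.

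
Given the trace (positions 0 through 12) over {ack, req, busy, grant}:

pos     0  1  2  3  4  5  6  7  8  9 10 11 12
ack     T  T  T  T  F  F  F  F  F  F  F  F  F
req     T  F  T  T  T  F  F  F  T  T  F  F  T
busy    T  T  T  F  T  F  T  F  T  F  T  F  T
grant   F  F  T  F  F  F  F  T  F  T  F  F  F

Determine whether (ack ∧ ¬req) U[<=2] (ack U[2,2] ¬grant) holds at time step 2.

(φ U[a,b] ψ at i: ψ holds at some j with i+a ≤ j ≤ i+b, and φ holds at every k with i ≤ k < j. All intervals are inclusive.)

Yes

Need some j in [2,4] with (ack U[2,2] ¬grant), and (ack ∧ ¬req) at every k in [2,j-1].
  j=2: (ack U[2,2] ¬grant) holds; no prefix to check → satisfied.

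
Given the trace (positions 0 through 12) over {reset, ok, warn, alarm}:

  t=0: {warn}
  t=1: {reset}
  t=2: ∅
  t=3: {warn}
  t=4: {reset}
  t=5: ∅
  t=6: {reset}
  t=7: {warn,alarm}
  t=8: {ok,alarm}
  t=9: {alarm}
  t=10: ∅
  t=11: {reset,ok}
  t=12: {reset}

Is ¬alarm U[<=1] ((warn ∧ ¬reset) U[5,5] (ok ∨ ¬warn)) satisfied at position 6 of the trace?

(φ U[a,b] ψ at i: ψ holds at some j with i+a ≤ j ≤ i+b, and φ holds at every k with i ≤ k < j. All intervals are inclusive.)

Need some j in [6,7] with ((warn ∧ ¬reset) U[5,5] (ok ∨ ¬warn)), and ¬alarm at every k in [6,j-1].
  j=6: ((warn ∧ ¬reset) U[5,5] (ok ∨ ¬warn)) — fails.
  j=7: ((warn ∧ ¬reset) U[5,5] (ok ∨ ¬warn)) — fails.
No j in the window works → until fails.

Does not hold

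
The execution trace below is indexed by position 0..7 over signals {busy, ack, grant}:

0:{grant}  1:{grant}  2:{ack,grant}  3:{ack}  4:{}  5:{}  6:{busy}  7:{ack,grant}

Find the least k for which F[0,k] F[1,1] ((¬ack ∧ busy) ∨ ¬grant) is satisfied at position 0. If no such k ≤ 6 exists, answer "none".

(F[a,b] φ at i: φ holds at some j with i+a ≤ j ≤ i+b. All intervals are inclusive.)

2

Scan j = 0,1,… for F[1,1] ((¬ack ∧ busy) ∨ ¬grant):
  j=0: fails
  j=1: fails
  j=2: holds
First hit at j=2, so smallest k = 2-0 = 2.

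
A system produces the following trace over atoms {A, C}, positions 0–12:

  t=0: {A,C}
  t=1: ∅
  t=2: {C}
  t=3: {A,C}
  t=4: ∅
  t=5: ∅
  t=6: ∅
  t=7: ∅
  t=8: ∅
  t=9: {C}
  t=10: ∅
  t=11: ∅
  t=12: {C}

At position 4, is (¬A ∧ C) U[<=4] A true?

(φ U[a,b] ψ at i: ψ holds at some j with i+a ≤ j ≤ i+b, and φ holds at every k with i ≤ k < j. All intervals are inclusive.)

False

Need some j in [4,8] with A, and (¬A ∧ C) at every k in [4,j-1].
  j=4: A false.
  j=5: A false.
  j=6: A false.
  j=7: A false.
  j=8: A false.
No j in the window works → until fails.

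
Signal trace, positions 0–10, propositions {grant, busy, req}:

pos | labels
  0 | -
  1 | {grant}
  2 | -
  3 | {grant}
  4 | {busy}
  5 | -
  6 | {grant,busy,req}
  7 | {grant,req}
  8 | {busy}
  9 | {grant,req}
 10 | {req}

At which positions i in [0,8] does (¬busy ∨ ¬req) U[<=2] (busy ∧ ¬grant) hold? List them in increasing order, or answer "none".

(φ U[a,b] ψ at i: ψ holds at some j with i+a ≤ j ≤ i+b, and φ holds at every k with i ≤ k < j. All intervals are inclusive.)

2, 3, 4, 7, 8

Evaluate at each i in [0,8]:
  i=0: ✗ (no rhs in [0,2])
  i=1: ✗ (no rhs in [1,3])
  i=2: ✓ (rhs at j=4; lhs holds on [2,3])
  i=3: ✓ (rhs at j=4; lhs holds on [3,3])
  i=4: ✓ (rhs at j=4)
  i=5: ✗ (no rhs in [5,7])
  i=6: ✗ (lhs fails at k=6 before rhs at j=8)
  i=7: ✓ (rhs at j=8; lhs holds on [7,7])
  i=8: ✓ (rhs at j=8)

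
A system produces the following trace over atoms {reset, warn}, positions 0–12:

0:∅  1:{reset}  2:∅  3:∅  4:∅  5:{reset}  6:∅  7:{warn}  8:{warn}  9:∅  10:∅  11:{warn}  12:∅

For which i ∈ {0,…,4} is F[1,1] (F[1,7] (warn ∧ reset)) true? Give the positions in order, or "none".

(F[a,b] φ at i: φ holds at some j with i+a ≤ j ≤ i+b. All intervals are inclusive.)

Evaluate at each i in [0,4]:
  i=0: ✗ (none in [1,1])
  i=1: ✗ (none in [2,2])
  i=2: ✗ (none in [3,3])
  i=3: ✗ (none in [4,4])
  i=4: ✗ (none in [5,5])

none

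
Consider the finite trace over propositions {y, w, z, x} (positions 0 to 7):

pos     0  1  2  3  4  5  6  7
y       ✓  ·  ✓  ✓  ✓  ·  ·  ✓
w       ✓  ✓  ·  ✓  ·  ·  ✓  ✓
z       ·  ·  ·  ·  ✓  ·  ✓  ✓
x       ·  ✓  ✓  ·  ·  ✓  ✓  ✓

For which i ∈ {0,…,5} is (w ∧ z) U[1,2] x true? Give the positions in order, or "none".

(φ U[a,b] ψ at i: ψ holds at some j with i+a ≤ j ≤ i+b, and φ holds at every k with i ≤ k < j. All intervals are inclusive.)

none

Evaluate at each i in [0,5]:
  i=0: ✗ (lhs fails at k=0 before rhs at j=1)
  i=1: ✗ (lhs fails at k=1 before rhs at j=2)
  i=2: ✗ (no rhs in [3,4])
  i=3: ✗ (lhs fails at k=3 before rhs at j=5)
  i=4: ✗ (lhs fails at k=4 before rhs at j=5)
  i=5: ✗ (lhs fails at k=5 before rhs at j=6)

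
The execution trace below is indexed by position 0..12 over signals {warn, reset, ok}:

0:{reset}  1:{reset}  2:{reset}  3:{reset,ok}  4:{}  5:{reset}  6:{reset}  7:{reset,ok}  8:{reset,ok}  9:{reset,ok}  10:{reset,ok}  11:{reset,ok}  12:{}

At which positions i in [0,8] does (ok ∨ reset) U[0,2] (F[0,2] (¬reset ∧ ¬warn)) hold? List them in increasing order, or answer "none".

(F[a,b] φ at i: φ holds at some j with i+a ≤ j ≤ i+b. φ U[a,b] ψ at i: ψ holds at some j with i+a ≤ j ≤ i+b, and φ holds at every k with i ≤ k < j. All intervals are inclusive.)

0, 1, 2, 3, 4, 8

Evaluate at each i in [0,8]:
  i=0: ✓ (rhs at j=2; lhs holds on [0,1])
  i=1: ✓ (rhs at j=2; lhs holds on [1,1])
  i=2: ✓ (rhs at j=2)
  i=3: ✓ (rhs at j=3)
  i=4: ✓ (rhs at j=4)
  i=5: ✗ (no rhs in [5,7])
  i=6: ✗ (no rhs in [6,8])
  i=7: ✗ (no rhs in [7,9])
  i=8: ✓ (rhs at j=10; lhs holds on [8,9])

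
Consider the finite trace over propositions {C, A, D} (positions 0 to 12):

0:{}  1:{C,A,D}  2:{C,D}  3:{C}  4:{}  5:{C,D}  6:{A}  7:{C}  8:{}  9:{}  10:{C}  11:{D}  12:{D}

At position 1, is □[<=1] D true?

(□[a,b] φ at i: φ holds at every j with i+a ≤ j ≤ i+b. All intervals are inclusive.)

True

Check D at every j in [1,2]:
  j=1: true
  j=2: true
All positions satisfy it → formula holds.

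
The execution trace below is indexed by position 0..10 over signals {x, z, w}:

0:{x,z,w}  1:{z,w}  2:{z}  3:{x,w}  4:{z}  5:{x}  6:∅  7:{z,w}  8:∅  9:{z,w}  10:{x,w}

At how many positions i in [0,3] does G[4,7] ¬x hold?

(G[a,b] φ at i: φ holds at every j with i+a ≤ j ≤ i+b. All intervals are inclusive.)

Evaluate at each i in [0,3]:
  i=0: ✗ (fails at j=5)
  i=1: ✗ (fails at j=5)
  i=2: ✓ (all of [6,9])
  i=3: ✗ (fails at j=10)
Positions where it holds: {2} → 1.

1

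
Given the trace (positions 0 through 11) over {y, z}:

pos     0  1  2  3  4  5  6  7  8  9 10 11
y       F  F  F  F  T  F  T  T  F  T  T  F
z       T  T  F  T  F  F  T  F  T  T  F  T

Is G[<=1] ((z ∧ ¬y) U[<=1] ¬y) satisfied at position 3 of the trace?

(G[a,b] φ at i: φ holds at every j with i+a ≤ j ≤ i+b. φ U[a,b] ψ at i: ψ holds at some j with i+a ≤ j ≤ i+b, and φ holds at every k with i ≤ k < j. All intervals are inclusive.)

False

Check ((z ∧ ¬y) U[<=1] ¬y) at every j in [3,4]:
  j=3: holds
  j=4: fails
Fails at j=4 → formula fails.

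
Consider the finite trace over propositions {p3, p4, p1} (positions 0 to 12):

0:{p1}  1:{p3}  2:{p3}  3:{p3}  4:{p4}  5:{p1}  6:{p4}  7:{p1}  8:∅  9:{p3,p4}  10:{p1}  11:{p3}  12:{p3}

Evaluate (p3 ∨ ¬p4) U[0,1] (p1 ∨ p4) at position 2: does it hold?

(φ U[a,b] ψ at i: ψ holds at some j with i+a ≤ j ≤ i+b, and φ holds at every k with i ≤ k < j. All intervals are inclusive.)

Need some j in [2,3] with (p1 ∨ p4), and (p3 ∨ ¬p4) at every k in [2,j-1].
  j=2: (p1 ∨ p4) false.
  j=3: (p1 ∨ p4) false.
No j in the window works → until fails.

False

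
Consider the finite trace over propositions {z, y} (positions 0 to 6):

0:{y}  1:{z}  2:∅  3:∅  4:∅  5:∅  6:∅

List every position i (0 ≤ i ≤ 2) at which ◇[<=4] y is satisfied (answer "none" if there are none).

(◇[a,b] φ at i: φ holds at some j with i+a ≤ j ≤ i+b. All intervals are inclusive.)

0

Evaluate at each i in [0,2]:
  i=0: ✓ (witness j=0)
  i=1: ✗ (none in [1,5])
  i=2: ✗ (none in [2,6])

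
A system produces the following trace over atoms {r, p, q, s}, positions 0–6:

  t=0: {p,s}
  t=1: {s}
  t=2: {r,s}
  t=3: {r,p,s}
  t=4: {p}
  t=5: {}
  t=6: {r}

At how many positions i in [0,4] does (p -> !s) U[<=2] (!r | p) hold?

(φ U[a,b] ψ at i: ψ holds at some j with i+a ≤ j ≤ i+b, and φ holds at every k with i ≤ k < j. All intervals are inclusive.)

5

Evaluate at each i in [0,4]:
  i=0: ✓ (rhs at j=0)
  i=1: ✓ (rhs at j=1)
  i=2: ✓ (rhs at j=3; lhs holds on [2,2])
  i=3: ✓ (rhs at j=3)
  i=4: ✓ (rhs at j=4)
Positions where it holds: {0, 1, 2, 3, 4} → 5.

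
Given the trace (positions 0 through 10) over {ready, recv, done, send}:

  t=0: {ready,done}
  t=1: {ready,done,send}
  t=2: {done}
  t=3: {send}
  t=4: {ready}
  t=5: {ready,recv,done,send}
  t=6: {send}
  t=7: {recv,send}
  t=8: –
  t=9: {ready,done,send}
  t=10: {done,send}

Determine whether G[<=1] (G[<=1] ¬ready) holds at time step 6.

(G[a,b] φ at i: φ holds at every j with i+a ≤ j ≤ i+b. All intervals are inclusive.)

Check G[<=1] ¬ready at every j in [6,7]:
  j=6: holds on [6,7]
  j=7: holds on [7,8]
All positions satisfy it → formula holds.

Holds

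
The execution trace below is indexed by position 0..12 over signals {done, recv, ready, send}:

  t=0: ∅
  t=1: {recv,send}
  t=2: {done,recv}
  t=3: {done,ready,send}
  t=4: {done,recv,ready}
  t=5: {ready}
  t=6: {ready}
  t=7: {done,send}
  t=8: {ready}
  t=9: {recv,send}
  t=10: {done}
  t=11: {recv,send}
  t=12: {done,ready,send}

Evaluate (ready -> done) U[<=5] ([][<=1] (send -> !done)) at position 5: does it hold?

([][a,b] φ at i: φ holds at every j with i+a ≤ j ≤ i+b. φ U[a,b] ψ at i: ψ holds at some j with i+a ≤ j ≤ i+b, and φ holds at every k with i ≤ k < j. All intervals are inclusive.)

Need some j in [5,10] with [][<=1] (send -> !done), and (ready -> done) at every k in [5,j-1].
  j=5: [][<=1] (send -> !done) holds; no prefix to check → satisfied.

True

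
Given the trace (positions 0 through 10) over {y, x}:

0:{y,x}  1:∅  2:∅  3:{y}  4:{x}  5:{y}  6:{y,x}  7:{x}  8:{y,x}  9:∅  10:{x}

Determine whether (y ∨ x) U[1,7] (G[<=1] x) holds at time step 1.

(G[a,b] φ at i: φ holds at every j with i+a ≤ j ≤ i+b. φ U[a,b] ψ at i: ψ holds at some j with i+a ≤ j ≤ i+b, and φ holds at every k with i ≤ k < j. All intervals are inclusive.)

False

Need some j in [2,8] with G[<=1] x, and (y ∨ x) at every k in [1,j-1].
  j=2: G[<=1] x — fails at 2.
  j=3: G[<=1] x — fails at 3.
  j=4: G[<=1] x — fails at 5.
  j=5: G[<=1] x — fails at 5.
  j=6: G[<=1] x holds, but (y ∨ x) fails at k=1 → not this j.
  j=7: G[<=1] x holds, but (y ∨ x) fails at k=1 → not this j.
  j=8: G[<=1] x — fails at 9.
No j in the window works → until fails.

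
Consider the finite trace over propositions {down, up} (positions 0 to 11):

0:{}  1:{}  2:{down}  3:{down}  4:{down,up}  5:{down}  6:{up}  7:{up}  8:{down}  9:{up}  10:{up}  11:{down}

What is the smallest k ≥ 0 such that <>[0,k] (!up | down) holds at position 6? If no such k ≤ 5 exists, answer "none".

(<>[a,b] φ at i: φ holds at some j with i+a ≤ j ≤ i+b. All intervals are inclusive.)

2

Scan j = 6,7,… for (!up | down):
  j=6: fails
  j=7: fails
  j=8: holds
First hit at j=8, so smallest k = 8-6 = 2.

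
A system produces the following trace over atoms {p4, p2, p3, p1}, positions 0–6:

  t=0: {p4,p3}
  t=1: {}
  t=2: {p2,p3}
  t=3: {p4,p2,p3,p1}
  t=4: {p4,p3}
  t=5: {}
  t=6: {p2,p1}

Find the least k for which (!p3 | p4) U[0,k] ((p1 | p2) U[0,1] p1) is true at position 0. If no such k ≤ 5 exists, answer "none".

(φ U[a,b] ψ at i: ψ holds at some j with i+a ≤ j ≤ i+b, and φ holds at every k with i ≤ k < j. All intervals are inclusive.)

Need earliest j ≥ 0 with ((p1 | p2) U[0,1] p1), and (!p3 | p4) at every k in [0,j-1].
  j=0: rhs fails.
  j=1: rhs fails.
  j=2: rhs holds; lhs holds on [0,1]. k = 2.

2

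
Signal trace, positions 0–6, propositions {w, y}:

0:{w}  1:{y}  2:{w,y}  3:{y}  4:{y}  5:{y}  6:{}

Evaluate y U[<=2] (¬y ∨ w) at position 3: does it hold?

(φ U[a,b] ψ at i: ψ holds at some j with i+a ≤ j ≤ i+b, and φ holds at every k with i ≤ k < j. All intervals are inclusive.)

Does not hold

Need some j in [3,5] with (¬y ∨ w), and y at every k in [3,j-1].
  j=3: (¬y ∨ w) false.
  j=4: (¬y ∨ w) false.
  j=5: (¬y ∨ w) false.
No j in the window works → until fails.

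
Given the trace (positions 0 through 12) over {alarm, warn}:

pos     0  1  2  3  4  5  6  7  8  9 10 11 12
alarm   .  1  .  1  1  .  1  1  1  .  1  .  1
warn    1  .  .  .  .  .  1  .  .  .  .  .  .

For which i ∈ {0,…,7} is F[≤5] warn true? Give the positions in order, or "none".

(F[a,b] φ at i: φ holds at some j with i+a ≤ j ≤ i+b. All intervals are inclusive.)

0, 1, 2, 3, 4, 5, 6

Evaluate at each i in [0,7]:
  i=0: ✓ (witness j=0)
  i=1: ✓ (witness j=6)
  i=2: ✓ (witness j=6)
  i=3: ✓ (witness j=6)
  i=4: ✓ (witness j=6)
  i=5: ✓ (witness j=6)
  i=6: ✓ (witness j=6)
  i=7: ✗ (none in [7,12])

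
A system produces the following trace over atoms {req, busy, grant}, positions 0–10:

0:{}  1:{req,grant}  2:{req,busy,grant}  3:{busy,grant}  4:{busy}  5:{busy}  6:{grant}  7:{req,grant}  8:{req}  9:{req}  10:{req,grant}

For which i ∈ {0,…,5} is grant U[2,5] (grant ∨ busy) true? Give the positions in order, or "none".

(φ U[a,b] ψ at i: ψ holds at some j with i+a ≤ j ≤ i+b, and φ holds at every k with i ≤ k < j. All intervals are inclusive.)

Evaluate at each i in [0,5]:
  i=0: ✗ (lhs fails at k=0 before rhs at j=2)
  i=1: ✓ (rhs at j=3; lhs holds on [1,2])
  i=2: ✓ (rhs at j=4; lhs holds on [2,3])
  i=3: ✗ (lhs fails at k=4 before rhs at j=5)
  i=4: ✗ (lhs fails at k=4 before rhs at j=6)
  i=5: ✗ (lhs fails at k=5 before rhs at j=7)

1, 2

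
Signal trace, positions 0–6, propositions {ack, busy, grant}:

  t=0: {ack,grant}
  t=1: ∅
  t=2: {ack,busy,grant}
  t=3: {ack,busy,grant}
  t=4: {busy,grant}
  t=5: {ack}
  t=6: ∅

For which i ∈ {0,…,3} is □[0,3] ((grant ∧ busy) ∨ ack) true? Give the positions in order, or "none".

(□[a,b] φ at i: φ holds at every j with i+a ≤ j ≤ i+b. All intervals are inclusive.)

2

Evaluate at each i in [0,3]:
  i=0: ✗ (fails at j=1)
  i=1: ✗ (fails at j=1)
  i=2: ✓ (all of [2,5])
  i=3: ✗ (fails at j=6)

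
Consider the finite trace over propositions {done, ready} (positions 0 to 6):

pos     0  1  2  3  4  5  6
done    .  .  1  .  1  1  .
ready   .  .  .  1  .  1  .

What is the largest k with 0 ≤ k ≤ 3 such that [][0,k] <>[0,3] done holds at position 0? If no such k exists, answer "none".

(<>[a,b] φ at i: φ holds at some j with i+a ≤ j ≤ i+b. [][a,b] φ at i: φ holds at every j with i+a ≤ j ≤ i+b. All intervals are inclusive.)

<>[0,3] done must hold from j=0 onward; find where it first fails.
  j=0: holds
  j=1: holds
  j=2: holds
  j=3: holds
Holds through j=3; largest k = 3.

3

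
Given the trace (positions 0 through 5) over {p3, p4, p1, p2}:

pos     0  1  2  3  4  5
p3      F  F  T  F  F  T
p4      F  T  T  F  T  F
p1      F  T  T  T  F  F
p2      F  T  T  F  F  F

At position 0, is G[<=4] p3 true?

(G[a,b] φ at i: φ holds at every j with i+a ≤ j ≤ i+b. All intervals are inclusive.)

No

Check p3 at every j in [0,4]:
  j=0: false
  j=1: false
  j=2: true
  j=3: false
  j=4: false
Fails at j=0 → formula fails.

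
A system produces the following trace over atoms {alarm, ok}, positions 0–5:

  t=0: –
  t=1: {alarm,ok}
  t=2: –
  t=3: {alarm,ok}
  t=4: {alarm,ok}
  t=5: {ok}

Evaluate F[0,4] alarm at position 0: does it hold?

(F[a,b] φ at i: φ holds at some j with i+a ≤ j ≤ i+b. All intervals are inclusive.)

True

Check alarm at each j in [0,4]:
  j=0: false
  j=1: true
  j=2: false
  j=3: true
  j=4: true
Found at j=1 → formula holds.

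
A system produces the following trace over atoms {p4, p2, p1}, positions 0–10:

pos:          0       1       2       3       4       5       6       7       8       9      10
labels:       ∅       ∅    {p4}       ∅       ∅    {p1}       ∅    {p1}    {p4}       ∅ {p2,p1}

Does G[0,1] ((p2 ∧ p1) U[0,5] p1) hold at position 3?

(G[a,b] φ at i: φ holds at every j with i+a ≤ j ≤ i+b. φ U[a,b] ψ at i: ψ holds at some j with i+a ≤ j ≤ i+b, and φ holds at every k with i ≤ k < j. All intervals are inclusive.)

Check ((p2 ∧ p1) U[0,5] p1) at every j in [3,4]:
  j=3: fails
  j=4: fails
Fails at j=3 → formula fails.

Does not hold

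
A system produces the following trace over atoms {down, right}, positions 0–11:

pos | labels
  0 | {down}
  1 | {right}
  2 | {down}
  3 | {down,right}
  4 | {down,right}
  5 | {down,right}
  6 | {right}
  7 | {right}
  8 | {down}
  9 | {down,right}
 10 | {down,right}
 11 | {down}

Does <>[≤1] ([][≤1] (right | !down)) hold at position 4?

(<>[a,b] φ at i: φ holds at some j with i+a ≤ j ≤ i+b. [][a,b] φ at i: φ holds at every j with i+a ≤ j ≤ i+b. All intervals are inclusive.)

Yes

Check [][≤1] (right | !down) at each j in [4,5]:
  j=4: holds on [4,5]
  j=5: holds on [5,6]
Found at j=4 → formula holds.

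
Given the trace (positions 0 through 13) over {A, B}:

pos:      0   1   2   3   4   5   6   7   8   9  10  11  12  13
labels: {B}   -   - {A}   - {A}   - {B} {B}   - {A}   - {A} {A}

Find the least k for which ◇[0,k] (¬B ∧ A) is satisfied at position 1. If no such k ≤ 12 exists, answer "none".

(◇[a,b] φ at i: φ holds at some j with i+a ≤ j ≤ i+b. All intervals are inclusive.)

2

Scan j = 1,2,… for (¬B ∧ A):
  j=1: fails
  j=2: fails
  j=3: holds
First hit at j=3, so smallest k = 3-1 = 2.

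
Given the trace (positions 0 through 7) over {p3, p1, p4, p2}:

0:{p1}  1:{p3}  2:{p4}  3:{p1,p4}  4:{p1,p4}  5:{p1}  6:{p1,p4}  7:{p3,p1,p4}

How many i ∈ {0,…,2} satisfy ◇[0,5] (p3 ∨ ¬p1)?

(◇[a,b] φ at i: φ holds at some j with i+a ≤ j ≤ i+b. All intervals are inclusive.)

3

Evaluate at each i in [0,2]:
  i=0: ✓ (witness j=1)
  i=1: ✓ (witness j=1)
  i=2: ✓ (witness j=2)
Positions where it holds: {0, 1, 2} → 3.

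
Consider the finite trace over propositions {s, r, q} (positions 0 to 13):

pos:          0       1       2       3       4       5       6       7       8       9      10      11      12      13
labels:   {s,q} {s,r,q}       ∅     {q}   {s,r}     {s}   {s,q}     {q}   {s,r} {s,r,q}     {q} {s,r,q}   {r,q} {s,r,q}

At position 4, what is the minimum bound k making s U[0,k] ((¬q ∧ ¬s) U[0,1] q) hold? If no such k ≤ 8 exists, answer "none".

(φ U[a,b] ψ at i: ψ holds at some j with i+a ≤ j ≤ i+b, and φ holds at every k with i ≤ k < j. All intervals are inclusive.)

Need earliest j ≥ 4 with ((¬q ∧ ¬s) U[0,1] q), and s at every k in [4,j-1].
  j=4: rhs fails.
  j=5: rhs fails.
  j=6: rhs holds; lhs holds on [4,5]. k = 2.

2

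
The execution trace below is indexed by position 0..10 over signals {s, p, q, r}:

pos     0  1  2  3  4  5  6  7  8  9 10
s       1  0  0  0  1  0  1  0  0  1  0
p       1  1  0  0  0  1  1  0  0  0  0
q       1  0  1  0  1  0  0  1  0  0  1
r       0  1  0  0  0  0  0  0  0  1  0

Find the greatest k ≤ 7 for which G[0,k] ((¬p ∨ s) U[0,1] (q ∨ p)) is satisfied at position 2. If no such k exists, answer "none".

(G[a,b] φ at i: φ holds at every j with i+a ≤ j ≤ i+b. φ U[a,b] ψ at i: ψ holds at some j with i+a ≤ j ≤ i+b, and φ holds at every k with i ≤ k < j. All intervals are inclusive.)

((¬p ∨ s) U[0,1] (q ∨ p)) must hold from j=2 onward; find where it first fails.
  j=2: holds
  j=3: holds
  j=4: holds
  j=5: holds
  j=6: holds
  j=7: holds
  j=8: fails
Holds on [2,7], so largest k = 5.

5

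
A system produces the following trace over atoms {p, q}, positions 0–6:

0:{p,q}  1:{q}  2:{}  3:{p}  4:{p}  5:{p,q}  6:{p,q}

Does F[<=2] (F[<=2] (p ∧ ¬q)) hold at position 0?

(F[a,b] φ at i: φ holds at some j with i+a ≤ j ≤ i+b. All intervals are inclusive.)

Check F[<=2] (p ∧ ¬q) at each j in [0,2]:
  j=0: fails (none in [0,2])
  j=1: holds (witness at 3)
  j=2: holds (witness at 3)
Found at j=1 → formula holds.

True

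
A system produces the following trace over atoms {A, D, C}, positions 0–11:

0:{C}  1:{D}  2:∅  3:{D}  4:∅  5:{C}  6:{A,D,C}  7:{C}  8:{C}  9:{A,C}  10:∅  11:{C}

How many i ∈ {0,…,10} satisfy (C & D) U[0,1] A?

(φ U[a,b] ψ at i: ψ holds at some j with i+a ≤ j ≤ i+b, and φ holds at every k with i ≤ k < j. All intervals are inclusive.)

Evaluate at each i in [0,10]:
  i=0: ✗ (no rhs in [0,1])
  i=1: ✗ (no rhs in [1,2])
  i=2: ✗ (no rhs in [2,3])
  i=3: ✗ (no rhs in [3,4])
  i=4: ✗ (no rhs in [4,5])
  i=5: ✗ (lhs fails at k=5 before rhs at j=6)
  i=6: ✓ (rhs at j=6)
  i=7: ✗ (no rhs in [7,8])
  i=8: ✗ (lhs fails at k=8 before rhs at j=9)
  i=9: ✓ (rhs at j=9)
  i=10: ✗ (no rhs in [10,11])
Positions where it holds: {6, 9} → 2.

2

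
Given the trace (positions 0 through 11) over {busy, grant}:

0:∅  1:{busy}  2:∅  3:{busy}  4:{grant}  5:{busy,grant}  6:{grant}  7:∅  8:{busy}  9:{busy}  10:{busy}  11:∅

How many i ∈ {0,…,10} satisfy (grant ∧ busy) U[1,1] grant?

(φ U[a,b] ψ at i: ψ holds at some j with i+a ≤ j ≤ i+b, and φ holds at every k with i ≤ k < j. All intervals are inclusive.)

Evaluate at each i in [0,10]:
  i=0: ✗ (no rhs in [1,1])
  i=1: ✗ (no rhs in [2,2])
  i=2: ✗ (no rhs in [3,3])
  i=3: ✗ (lhs fails at k=3 before rhs at j=4)
  i=4: ✗ (lhs fails at k=4 before rhs at j=5)
  i=5: ✓ (rhs at j=6; lhs holds on [5,5])
  i=6: ✗ (no rhs in [7,7])
  i=7: ✗ (no rhs in [8,8])
  i=8: ✗ (no rhs in [9,9])
  i=9: ✗ (no rhs in [10,10])
  i=10: ✗ (no rhs in [11,11])
Positions where it holds: {5} → 1.

1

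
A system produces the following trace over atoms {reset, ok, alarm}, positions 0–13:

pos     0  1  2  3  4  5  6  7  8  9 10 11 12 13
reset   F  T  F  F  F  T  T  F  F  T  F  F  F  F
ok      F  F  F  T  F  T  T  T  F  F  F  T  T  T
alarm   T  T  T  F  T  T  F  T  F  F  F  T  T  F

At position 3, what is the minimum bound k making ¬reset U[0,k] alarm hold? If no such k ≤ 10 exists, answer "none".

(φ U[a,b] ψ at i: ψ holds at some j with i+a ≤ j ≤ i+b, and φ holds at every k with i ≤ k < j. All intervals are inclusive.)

1

Need earliest j ≥ 3 with alarm, and ¬reset at every k in [3,j-1].
  j=3: rhs fails.
  j=4: rhs holds; lhs holds on [3,3]. k = 1.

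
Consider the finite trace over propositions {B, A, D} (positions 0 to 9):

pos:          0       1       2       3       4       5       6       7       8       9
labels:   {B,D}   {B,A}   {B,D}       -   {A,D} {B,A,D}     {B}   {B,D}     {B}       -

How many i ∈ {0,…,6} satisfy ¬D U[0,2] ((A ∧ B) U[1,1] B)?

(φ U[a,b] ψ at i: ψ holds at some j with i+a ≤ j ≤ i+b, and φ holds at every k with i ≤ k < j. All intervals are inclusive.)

Evaluate at each i in [0,6]:
  i=0: ✗ (lhs fails at k=0 before rhs at j=1)
  i=1: ✓ (rhs at j=1)
  i=2: ✗ (no rhs in [2,4])
  i=3: ✗ (lhs fails at k=4 before rhs at j=5)
  i=4: ✗ (lhs fails at k=4 before rhs at j=5)
  i=5: ✓ (rhs at j=5)
  i=6: ✗ (no rhs in [6,8])
Positions where it holds: {1, 5} → 2.

2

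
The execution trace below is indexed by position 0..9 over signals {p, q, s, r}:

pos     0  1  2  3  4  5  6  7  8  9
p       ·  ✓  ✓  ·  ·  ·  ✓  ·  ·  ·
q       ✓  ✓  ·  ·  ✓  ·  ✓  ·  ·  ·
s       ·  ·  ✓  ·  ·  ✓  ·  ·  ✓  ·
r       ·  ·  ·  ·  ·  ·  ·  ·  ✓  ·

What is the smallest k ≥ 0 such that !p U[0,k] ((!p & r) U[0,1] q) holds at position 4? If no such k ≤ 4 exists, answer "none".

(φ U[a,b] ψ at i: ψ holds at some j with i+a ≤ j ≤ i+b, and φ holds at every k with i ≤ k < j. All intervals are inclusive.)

Need earliest j ≥ 4 with ((!p & r) U[0,1] q), and !p at every k in [4,j-1].
  j=4: rhs holds (empty prefix). k = 0.

0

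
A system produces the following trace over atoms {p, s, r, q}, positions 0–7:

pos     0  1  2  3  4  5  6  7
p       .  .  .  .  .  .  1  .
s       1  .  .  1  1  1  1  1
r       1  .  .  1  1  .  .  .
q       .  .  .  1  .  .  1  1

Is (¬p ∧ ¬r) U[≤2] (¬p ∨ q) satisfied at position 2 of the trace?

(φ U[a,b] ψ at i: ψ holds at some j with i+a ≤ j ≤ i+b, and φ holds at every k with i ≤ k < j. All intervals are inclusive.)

Need some j in [2,4] with (¬p ∨ q), and (¬p ∧ ¬r) at every k in [2,j-1].
  j=2: (¬p ∨ q) holds; no prefix to check → satisfied.

Yes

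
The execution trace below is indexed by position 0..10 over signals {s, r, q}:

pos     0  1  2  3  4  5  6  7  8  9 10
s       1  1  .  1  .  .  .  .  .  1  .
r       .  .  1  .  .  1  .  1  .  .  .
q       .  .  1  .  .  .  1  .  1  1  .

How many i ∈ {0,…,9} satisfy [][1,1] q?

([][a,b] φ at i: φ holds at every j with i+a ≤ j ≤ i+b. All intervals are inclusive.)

4

Evaluate at each i in [0,9]:
  i=0: ✗ (fails at j=1)
  i=1: ✓ (all of [2,2])
  i=2: ✗ (fails at j=3)
  i=3: ✗ (fails at j=4)
  i=4: ✗ (fails at j=5)
  i=5: ✓ (all of [6,6])
  i=6: ✗ (fails at j=7)
  i=7: ✓ (all of [8,8])
  i=8: ✓ (all of [9,9])
  i=9: ✗ (fails at j=10)
Positions where it holds: {1, 5, 7, 8} → 4.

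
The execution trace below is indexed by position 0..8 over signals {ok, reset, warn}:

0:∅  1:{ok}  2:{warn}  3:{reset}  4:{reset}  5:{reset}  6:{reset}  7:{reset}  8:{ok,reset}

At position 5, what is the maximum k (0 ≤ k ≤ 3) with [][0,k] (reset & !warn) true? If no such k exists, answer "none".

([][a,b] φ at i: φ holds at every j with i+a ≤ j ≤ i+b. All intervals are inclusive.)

(reset & !warn) must hold from j=5 onward; find where it first fails.
  j=5: holds
  j=6: holds
  j=7: holds
  j=8: holds
Holds through j=8; largest k = 3.

3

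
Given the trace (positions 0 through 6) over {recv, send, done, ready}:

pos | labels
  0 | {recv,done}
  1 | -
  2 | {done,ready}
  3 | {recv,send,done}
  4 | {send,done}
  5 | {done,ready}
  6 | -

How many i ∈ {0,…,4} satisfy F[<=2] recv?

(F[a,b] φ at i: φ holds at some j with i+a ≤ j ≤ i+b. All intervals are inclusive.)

Evaluate at each i in [0,4]:
  i=0: ✓ (witness j=0)
  i=1: ✓ (witness j=3)
  i=2: ✓ (witness j=3)
  i=3: ✓ (witness j=3)
  i=4: ✗ (none in [4,6])
Positions where it holds: {0, 1, 2, 3} → 4.

4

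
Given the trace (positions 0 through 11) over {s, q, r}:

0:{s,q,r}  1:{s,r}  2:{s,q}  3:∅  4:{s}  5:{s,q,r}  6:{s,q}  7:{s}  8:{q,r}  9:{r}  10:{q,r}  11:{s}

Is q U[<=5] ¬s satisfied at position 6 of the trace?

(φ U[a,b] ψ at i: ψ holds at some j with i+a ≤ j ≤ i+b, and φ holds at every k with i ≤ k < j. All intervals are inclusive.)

Need some j in [6,11] with ¬s, and q at every k in [6,j-1].
  j=6: ¬s false.
  j=7: ¬s false.
  j=8: ¬s holds, but q fails at k=7 → not this j.
  j=9: ¬s holds, but q fails at k=7 → not this j.
  j=10: ¬s holds, but q fails at k=7 → not this j.
  j=11: ¬s false.
No j in the window works → until fails.

Does not hold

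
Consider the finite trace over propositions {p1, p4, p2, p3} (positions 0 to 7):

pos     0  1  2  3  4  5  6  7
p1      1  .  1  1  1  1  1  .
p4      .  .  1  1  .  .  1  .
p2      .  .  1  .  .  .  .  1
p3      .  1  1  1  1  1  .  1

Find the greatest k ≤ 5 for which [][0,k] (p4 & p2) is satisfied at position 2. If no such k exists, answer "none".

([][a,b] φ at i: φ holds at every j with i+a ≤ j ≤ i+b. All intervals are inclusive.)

(p4 & p2) must hold from j=2 onward; find where it first fails.
  j=2: holds
  j=3: fails
Holds on [2,2], so largest k = 0.

0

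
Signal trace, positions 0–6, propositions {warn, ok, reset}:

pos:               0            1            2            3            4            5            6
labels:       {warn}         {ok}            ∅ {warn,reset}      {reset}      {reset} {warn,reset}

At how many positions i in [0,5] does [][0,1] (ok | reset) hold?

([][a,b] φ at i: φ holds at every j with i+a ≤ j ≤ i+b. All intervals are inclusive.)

3

Evaluate at each i in [0,5]:
  i=0: ✗ (fails at j=0)
  i=1: ✗ (fails at j=2)
  i=2: ✗ (fails at j=2)
  i=3: ✓ (all of [3,4])
  i=4: ✓ (all of [4,5])
  i=5: ✓ (all of [5,6])
Positions where it holds: {3, 4, 5} → 3.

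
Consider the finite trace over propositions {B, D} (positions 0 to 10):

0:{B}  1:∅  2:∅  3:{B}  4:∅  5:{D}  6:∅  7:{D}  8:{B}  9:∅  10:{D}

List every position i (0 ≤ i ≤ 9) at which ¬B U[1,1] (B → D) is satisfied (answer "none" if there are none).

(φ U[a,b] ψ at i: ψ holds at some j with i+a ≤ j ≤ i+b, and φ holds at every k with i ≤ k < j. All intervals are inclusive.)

Evaluate at each i in [0,9]:
  i=0: ✗ (lhs fails at k=0 before rhs at j=1)
  i=1: ✓ (rhs at j=2; lhs holds on [1,1])
  i=2: ✗ (no rhs in [3,3])
  i=3: ✗ (lhs fails at k=3 before rhs at j=4)
  i=4: ✓ (rhs at j=5; lhs holds on [4,4])
  i=5: ✓ (rhs at j=6; lhs holds on [5,5])
  i=6: ✓ (rhs at j=7; lhs holds on [6,6])
  i=7: ✗ (no rhs in [8,8])
  i=8: ✗ (lhs fails at k=8 before rhs at j=9)
  i=9: ✓ (rhs at j=10; lhs holds on [9,9])

1, 4, 5, 6, 9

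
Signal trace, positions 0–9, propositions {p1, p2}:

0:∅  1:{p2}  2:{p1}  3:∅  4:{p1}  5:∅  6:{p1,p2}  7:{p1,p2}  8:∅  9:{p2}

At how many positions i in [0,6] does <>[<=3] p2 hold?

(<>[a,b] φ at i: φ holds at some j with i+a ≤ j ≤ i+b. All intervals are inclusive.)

Evaluate at each i in [0,6]:
  i=0: ✓ (witness j=1)
  i=1: ✓ (witness j=1)
  i=2: ✗ (none in [2,5])
  i=3: ✓ (witness j=6)
  i=4: ✓ (witness j=6)
  i=5: ✓ (witness j=6)
  i=6: ✓ (witness j=6)
Positions where it holds: {0, 1, 3, 4, 5, 6} → 6.

6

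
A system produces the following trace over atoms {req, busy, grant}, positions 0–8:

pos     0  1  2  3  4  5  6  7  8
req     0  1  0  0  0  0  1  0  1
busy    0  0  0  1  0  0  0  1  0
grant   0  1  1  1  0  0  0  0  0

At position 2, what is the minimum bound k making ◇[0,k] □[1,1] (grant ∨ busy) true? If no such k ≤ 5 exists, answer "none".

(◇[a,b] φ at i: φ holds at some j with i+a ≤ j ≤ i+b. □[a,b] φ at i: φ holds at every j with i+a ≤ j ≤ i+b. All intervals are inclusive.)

0

Scan j = 2,3,… for □[1,1] (grant ∨ busy):
  j=2: holds
First hit at j=2, so smallest k = 2-2 = 0.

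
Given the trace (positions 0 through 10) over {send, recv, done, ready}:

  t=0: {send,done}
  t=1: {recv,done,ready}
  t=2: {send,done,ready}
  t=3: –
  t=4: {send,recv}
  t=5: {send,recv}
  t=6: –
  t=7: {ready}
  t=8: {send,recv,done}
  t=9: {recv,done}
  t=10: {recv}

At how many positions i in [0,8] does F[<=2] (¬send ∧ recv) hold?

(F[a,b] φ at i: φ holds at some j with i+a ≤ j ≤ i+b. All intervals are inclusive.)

Evaluate at each i in [0,8]:
  i=0: ✓ (witness j=1)
  i=1: ✓ (witness j=1)
  i=2: ✗ (none in [2,4])
  i=3: ✗ (none in [3,5])
  i=4: ✗ (none in [4,6])
  i=5: ✗ (none in [5,7])
  i=6: ✗ (none in [6,8])
  i=7: ✓ (witness j=9)
  i=8: ✓ (witness j=9)
Positions where it holds: {0, 1, 7, 8} → 4.

4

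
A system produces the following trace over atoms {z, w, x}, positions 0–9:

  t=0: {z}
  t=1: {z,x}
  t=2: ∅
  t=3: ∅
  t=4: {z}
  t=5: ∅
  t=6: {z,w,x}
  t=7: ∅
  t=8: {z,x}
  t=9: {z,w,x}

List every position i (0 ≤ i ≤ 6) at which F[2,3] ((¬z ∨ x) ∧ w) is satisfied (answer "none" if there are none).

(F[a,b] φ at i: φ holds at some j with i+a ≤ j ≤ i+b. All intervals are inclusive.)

Evaluate at each i in [0,6]:
  i=0: ✗ (none in [2,3])
  i=1: ✗ (none in [3,4])
  i=2: ✗ (none in [4,5])
  i=3: ✓ (witness j=6)
  i=4: ✓ (witness j=6)
  i=5: ✗ (none in [7,8])
  i=6: ✓ (witness j=9)

3, 4, 6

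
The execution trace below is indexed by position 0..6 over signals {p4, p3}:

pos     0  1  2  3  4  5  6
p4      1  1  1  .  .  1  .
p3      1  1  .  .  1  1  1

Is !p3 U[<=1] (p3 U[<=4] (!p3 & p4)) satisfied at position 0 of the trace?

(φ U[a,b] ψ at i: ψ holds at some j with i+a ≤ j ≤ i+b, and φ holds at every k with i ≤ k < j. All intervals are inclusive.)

Holds

Need some j in [0,1] with (p3 U[<=4] (!p3 & p4)), and !p3 at every k in [0,j-1].
  j=0: (p3 U[<=4] (!p3 & p4)) holds; no prefix to check → satisfied.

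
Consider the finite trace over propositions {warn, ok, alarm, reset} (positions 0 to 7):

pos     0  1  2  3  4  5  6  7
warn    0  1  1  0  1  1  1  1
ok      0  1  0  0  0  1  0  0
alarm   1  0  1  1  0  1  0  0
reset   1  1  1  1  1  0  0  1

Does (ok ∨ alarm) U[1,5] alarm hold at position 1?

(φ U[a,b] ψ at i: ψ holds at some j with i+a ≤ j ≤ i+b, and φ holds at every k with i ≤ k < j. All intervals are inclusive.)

Yes

Need some j in [2,6] with alarm, and (ok ∨ alarm) at every k in [1,j-1].
  j=2: alarm holds; (ok ∨ alarm) holds at every k in [1,1] → satisfied.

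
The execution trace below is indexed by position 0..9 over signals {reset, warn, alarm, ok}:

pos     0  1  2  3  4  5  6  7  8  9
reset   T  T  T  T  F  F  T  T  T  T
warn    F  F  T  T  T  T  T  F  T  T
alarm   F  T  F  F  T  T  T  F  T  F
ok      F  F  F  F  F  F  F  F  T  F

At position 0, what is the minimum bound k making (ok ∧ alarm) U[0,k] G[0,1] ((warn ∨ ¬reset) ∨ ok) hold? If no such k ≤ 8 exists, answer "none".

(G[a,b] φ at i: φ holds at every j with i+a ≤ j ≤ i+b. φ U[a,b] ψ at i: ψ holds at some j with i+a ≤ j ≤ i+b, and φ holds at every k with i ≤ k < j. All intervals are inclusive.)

Need earliest j ≥ 0 with G[0,1] ((warn ∨ ¬reset) ∨ ok), and (ok ∧ alarm) at every k in [0,j-1].
  j=0: rhs fails.
  j=1: rhs fails.
  j=2: rhs holds but lhs fails at k=0.
  j=3: rhs holds but lhs fails at k=0.
  j=4: rhs holds but lhs fails at k=0.
  j=5: rhs holds but lhs fails at k=0.
  j=6: rhs fails.
  j=7: rhs fails.
  j=8: rhs holds but lhs fails at k=0.
No witness within the range → none.

none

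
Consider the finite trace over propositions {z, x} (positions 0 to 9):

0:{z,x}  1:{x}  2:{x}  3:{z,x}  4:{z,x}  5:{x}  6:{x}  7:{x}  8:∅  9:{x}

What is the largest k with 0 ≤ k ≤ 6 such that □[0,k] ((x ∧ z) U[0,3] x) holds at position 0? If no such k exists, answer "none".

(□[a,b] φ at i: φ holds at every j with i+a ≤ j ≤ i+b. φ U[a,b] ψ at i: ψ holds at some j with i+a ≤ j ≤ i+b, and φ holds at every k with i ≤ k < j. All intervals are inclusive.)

((x ∧ z) U[0,3] x) must hold from j=0 onward; find where it first fails.
  j=0: holds
  j=1: holds
  j=2: holds
  j=3: holds
  j=4: holds
  j=5: holds
  j=6: holds
Holds through j=6; largest k = 6.

6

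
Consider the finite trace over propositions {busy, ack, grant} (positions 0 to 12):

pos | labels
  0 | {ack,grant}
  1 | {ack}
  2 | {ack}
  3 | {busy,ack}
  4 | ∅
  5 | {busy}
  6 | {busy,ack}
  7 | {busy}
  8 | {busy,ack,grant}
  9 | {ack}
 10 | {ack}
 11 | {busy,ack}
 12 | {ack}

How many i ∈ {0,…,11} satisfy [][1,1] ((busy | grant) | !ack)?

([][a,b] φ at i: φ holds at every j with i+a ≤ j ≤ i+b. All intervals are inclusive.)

7

Evaluate at each i in [0,11]:
  i=0: ✗ (fails at j=1)
  i=1: ✗ (fails at j=2)
  i=2: ✓ (all of [3,3])
  i=3: ✓ (all of [4,4])
  i=4: ✓ (all of [5,5])
  i=5: ✓ (all of [6,6])
  i=6: ✓ (all of [7,7])
  i=7: ✓ (all of [8,8])
  i=8: ✗ (fails at j=9)
  i=9: ✗ (fails at j=10)
  i=10: ✓ (all of [11,11])
  i=11: ✗ (fails at j=12)
Positions where it holds: {2, 3, 4, 5, 6, 7, 10} → 7.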